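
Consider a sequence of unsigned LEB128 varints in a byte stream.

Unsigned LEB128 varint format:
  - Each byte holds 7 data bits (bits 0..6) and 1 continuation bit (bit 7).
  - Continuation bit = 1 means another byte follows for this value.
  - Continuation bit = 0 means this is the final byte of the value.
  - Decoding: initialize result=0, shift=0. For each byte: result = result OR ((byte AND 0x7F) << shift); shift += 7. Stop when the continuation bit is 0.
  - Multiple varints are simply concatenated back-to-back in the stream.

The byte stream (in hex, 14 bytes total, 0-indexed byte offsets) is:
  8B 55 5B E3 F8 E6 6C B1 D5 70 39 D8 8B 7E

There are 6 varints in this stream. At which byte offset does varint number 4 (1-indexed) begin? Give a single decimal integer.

Answer: 7

Derivation:
  byte[0]=0x8B cont=1 payload=0x0B=11: acc |= 11<<0 -> acc=11 shift=7
  byte[1]=0x55 cont=0 payload=0x55=85: acc |= 85<<7 -> acc=10891 shift=14 [end]
Varint 1: bytes[0:2] = 8B 55 -> value 10891 (2 byte(s))
  byte[2]=0x5B cont=0 payload=0x5B=91: acc |= 91<<0 -> acc=91 shift=7 [end]
Varint 2: bytes[2:3] = 5B -> value 91 (1 byte(s))
  byte[3]=0xE3 cont=1 payload=0x63=99: acc |= 99<<0 -> acc=99 shift=7
  byte[4]=0xF8 cont=1 payload=0x78=120: acc |= 120<<7 -> acc=15459 shift=14
  byte[5]=0xE6 cont=1 payload=0x66=102: acc |= 102<<14 -> acc=1686627 shift=21
  byte[6]=0x6C cont=0 payload=0x6C=108: acc |= 108<<21 -> acc=228179043 shift=28 [end]
Varint 3: bytes[3:7] = E3 F8 E6 6C -> value 228179043 (4 byte(s))
  byte[7]=0xB1 cont=1 payload=0x31=49: acc |= 49<<0 -> acc=49 shift=7
  byte[8]=0xD5 cont=1 payload=0x55=85: acc |= 85<<7 -> acc=10929 shift=14
  byte[9]=0x70 cont=0 payload=0x70=112: acc |= 112<<14 -> acc=1845937 shift=21 [end]
Varint 4: bytes[7:10] = B1 D5 70 -> value 1845937 (3 byte(s))
  byte[10]=0x39 cont=0 payload=0x39=57: acc |= 57<<0 -> acc=57 shift=7 [end]
Varint 5: bytes[10:11] = 39 -> value 57 (1 byte(s))
  byte[11]=0xD8 cont=1 payload=0x58=88: acc |= 88<<0 -> acc=88 shift=7
  byte[12]=0x8B cont=1 payload=0x0B=11: acc |= 11<<7 -> acc=1496 shift=14
  byte[13]=0x7E cont=0 payload=0x7E=126: acc |= 126<<14 -> acc=2065880 shift=21 [end]
Varint 6: bytes[11:14] = D8 8B 7E -> value 2065880 (3 byte(s))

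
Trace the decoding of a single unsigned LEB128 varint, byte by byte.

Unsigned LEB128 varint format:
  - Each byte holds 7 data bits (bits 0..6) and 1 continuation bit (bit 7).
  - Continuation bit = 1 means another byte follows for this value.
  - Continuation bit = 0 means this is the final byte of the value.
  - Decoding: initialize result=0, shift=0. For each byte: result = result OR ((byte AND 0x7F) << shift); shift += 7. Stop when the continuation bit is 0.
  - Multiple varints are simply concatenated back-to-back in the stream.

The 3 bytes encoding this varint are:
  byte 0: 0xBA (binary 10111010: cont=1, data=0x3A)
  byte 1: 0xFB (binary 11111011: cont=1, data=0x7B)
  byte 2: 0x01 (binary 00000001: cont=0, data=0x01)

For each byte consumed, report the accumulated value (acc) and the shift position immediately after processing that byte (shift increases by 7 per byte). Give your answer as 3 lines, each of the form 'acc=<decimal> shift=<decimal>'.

Answer: acc=58 shift=7
acc=15802 shift=14
acc=32186 shift=21

Derivation:
byte 0=0xBA: payload=0x3A=58, contrib = 58<<0 = 58; acc -> 58, shift -> 7
byte 1=0xFB: payload=0x7B=123, contrib = 123<<7 = 15744; acc -> 15802, shift -> 14
byte 2=0x01: payload=0x01=1, contrib = 1<<14 = 16384; acc -> 32186, shift -> 21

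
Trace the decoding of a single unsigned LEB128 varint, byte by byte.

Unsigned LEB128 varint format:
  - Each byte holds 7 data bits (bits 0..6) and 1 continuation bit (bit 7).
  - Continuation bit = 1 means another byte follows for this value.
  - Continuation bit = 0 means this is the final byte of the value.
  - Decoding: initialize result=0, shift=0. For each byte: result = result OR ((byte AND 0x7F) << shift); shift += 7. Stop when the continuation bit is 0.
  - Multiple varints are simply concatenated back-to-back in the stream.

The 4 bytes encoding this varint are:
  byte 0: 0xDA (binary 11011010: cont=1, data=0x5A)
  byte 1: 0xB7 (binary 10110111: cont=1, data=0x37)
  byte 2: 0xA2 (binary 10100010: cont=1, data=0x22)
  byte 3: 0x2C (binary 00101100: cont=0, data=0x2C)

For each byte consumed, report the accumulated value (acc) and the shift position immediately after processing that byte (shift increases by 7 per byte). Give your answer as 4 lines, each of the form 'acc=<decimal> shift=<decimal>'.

Answer: acc=90 shift=7
acc=7130 shift=14
acc=564186 shift=21
acc=92838874 shift=28

Derivation:
byte 0=0xDA: payload=0x5A=90, contrib = 90<<0 = 90; acc -> 90, shift -> 7
byte 1=0xB7: payload=0x37=55, contrib = 55<<7 = 7040; acc -> 7130, shift -> 14
byte 2=0xA2: payload=0x22=34, contrib = 34<<14 = 557056; acc -> 564186, shift -> 21
byte 3=0x2C: payload=0x2C=44, contrib = 44<<21 = 92274688; acc -> 92838874, shift -> 28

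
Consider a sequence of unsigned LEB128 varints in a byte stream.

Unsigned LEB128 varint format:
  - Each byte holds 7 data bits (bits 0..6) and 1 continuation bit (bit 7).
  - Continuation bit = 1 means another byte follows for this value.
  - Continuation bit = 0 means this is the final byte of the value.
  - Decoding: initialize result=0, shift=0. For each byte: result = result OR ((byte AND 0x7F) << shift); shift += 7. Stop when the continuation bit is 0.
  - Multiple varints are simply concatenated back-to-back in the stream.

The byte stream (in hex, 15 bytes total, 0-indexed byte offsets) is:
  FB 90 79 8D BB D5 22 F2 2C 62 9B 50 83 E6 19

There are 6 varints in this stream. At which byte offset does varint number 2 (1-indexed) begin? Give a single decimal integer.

  byte[0]=0xFB cont=1 payload=0x7B=123: acc |= 123<<0 -> acc=123 shift=7
  byte[1]=0x90 cont=1 payload=0x10=16: acc |= 16<<7 -> acc=2171 shift=14
  byte[2]=0x79 cont=0 payload=0x79=121: acc |= 121<<14 -> acc=1984635 shift=21 [end]
Varint 1: bytes[0:3] = FB 90 79 -> value 1984635 (3 byte(s))
  byte[3]=0x8D cont=1 payload=0x0D=13: acc |= 13<<0 -> acc=13 shift=7
  byte[4]=0xBB cont=1 payload=0x3B=59: acc |= 59<<7 -> acc=7565 shift=14
  byte[5]=0xD5 cont=1 payload=0x55=85: acc |= 85<<14 -> acc=1400205 shift=21
  byte[6]=0x22 cont=0 payload=0x22=34: acc |= 34<<21 -> acc=72703373 shift=28 [end]
Varint 2: bytes[3:7] = 8D BB D5 22 -> value 72703373 (4 byte(s))
  byte[7]=0xF2 cont=1 payload=0x72=114: acc |= 114<<0 -> acc=114 shift=7
  byte[8]=0x2C cont=0 payload=0x2C=44: acc |= 44<<7 -> acc=5746 shift=14 [end]
Varint 3: bytes[7:9] = F2 2C -> value 5746 (2 byte(s))
  byte[9]=0x62 cont=0 payload=0x62=98: acc |= 98<<0 -> acc=98 shift=7 [end]
Varint 4: bytes[9:10] = 62 -> value 98 (1 byte(s))
  byte[10]=0x9B cont=1 payload=0x1B=27: acc |= 27<<0 -> acc=27 shift=7
  byte[11]=0x50 cont=0 payload=0x50=80: acc |= 80<<7 -> acc=10267 shift=14 [end]
Varint 5: bytes[10:12] = 9B 50 -> value 10267 (2 byte(s))
  byte[12]=0x83 cont=1 payload=0x03=3: acc |= 3<<0 -> acc=3 shift=7
  byte[13]=0xE6 cont=1 payload=0x66=102: acc |= 102<<7 -> acc=13059 shift=14
  byte[14]=0x19 cont=0 payload=0x19=25: acc |= 25<<14 -> acc=422659 shift=21 [end]
Varint 6: bytes[12:15] = 83 E6 19 -> value 422659 (3 byte(s))

Answer: 3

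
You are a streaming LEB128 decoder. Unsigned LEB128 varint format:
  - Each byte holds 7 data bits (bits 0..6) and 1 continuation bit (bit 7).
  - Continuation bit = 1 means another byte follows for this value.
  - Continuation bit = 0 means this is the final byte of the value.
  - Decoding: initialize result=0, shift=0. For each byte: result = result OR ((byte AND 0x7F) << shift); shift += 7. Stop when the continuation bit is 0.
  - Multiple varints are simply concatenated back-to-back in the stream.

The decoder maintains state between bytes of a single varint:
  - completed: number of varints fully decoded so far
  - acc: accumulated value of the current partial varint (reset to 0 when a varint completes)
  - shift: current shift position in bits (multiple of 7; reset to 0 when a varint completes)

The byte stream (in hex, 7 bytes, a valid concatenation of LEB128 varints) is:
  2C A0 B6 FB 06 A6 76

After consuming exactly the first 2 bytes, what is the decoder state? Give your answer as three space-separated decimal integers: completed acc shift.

byte[0]=0x2C cont=0 payload=0x2C: varint #1 complete (value=44); reset -> completed=1 acc=0 shift=0
byte[1]=0xA0 cont=1 payload=0x20: acc |= 32<<0 -> completed=1 acc=32 shift=7

Answer: 1 32 7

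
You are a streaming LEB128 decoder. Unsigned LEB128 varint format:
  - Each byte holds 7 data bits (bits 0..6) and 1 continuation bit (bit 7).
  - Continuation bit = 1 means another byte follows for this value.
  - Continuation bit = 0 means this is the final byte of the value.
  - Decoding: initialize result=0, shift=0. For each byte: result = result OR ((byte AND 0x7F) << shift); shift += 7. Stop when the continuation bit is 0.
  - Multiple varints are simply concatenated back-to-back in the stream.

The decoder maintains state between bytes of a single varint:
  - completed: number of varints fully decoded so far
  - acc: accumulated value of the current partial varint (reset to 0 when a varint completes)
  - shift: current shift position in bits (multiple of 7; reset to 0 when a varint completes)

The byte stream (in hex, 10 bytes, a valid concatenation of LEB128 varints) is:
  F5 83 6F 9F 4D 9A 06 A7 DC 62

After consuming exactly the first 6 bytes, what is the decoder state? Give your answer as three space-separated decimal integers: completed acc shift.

byte[0]=0xF5 cont=1 payload=0x75: acc |= 117<<0 -> completed=0 acc=117 shift=7
byte[1]=0x83 cont=1 payload=0x03: acc |= 3<<7 -> completed=0 acc=501 shift=14
byte[2]=0x6F cont=0 payload=0x6F: varint #1 complete (value=1819125); reset -> completed=1 acc=0 shift=0
byte[3]=0x9F cont=1 payload=0x1F: acc |= 31<<0 -> completed=1 acc=31 shift=7
byte[4]=0x4D cont=0 payload=0x4D: varint #2 complete (value=9887); reset -> completed=2 acc=0 shift=0
byte[5]=0x9A cont=1 payload=0x1A: acc |= 26<<0 -> completed=2 acc=26 shift=7

Answer: 2 26 7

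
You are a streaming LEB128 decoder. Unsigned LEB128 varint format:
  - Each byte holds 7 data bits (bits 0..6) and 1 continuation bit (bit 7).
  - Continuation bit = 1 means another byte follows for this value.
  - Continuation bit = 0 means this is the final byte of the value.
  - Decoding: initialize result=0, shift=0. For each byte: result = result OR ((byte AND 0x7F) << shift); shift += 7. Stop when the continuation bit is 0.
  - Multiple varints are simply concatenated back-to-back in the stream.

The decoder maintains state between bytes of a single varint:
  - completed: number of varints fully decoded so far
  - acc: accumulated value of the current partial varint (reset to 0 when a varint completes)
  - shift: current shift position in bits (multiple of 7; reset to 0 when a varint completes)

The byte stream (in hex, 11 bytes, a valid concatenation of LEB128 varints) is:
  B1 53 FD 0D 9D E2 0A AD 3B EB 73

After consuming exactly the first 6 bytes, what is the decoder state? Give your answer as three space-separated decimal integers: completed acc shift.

byte[0]=0xB1 cont=1 payload=0x31: acc |= 49<<0 -> completed=0 acc=49 shift=7
byte[1]=0x53 cont=0 payload=0x53: varint #1 complete (value=10673); reset -> completed=1 acc=0 shift=0
byte[2]=0xFD cont=1 payload=0x7D: acc |= 125<<0 -> completed=1 acc=125 shift=7
byte[3]=0x0D cont=0 payload=0x0D: varint #2 complete (value=1789); reset -> completed=2 acc=0 shift=0
byte[4]=0x9D cont=1 payload=0x1D: acc |= 29<<0 -> completed=2 acc=29 shift=7
byte[5]=0xE2 cont=1 payload=0x62: acc |= 98<<7 -> completed=2 acc=12573 shift=14

Answer: 2 12573 14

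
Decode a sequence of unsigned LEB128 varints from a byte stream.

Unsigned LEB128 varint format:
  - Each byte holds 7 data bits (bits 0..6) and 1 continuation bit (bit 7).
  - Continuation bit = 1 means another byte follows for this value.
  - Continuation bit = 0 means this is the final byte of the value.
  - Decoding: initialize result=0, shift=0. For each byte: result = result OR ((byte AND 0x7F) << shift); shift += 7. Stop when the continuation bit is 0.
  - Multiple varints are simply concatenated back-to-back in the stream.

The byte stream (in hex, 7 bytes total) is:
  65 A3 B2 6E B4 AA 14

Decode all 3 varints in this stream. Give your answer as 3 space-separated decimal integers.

Answer: 101 1808675 333108

Derivation:
  byte[0]=0x65 cont=0 payload=0x65=101: acc |= 101<<0 -> acc=101 shift=7 [end]
Varint 1: bytes[0:1] = 65 -> value 101 (1 byte(s))
  byte[1]=0xA3 cont=1 payload=0x23=35: acc |= 35<<0 -> acc=35 shift=7
  byte[2]=0xB2 cont=1 payload=0x32=50: acc |= 50<<7 -> acc=6435 shift=14
  byte[3]=0x6E cont=0 payload=0x6E=110: acc |= 110<<14 -> acc=1808675 shift=21 [end]
Varint 2: bytes[1:4] = A3 B2 6E -> value 1808675 (3 byte(s))
  byte[4]=0xB4 cont=1 payload=0x34=52: acc |= 52<<0 -> acc=52 shift=7
  byte[5]=0xAA cont=1 payload=0x2A=42: acc |= 42<<7 -> acc=5428 shift=14
  byte[6]=0x14 cont=0 payload=0x14=20: acc |= 20<<14 -> acc=333108 shift=21 [end]
Varint 3: bytes[4:7] = B4 AA 14 -> value 333108 (3 byte(s))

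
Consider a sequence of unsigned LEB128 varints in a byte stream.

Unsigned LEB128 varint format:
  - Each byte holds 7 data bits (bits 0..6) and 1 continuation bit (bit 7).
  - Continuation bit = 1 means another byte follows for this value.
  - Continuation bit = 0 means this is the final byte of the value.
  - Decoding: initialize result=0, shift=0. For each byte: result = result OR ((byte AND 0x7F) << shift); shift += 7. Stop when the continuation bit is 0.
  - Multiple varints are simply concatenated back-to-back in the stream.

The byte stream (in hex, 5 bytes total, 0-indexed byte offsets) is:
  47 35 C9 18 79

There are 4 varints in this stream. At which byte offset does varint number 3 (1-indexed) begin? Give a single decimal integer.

Answer: 2

Derivation:
  byte[0]=0x47 cont=0 payload=0x47=71: acc |= 71<<0 -> acc=71 shift=7 [end]
Varint 1: bytes[0:1] = 47 -> value 71 (1 byte(s))
  byte[1]=0x35 cont=0 payload=0x35=53: acc |= 53<<0 -> acc=53 shift=7 [end]
Varint 2: bytes[1:2] = 35 -> value 53 (1 byte(s))
  byte[2]=0xC9 cont=1 payload=0x49=73: acc |= 73<<0 -> acc=73 shift=7
  byte[3]=0x18 cont=0 payload=0x18=24: acc |= 24<<7 -> acc=3145 shift=14 [end]
Varint 3: bytes[2:4] = C9 18 -> value 3145 (2 byte(s))
  byte[4]=0x79 cont=0 payload=0x79=121: acc |= 121<<0 -> acc=121 shift=7 [end]
Varint 4: bytes[4:5] = 79 -> value 121 (1 byte(s))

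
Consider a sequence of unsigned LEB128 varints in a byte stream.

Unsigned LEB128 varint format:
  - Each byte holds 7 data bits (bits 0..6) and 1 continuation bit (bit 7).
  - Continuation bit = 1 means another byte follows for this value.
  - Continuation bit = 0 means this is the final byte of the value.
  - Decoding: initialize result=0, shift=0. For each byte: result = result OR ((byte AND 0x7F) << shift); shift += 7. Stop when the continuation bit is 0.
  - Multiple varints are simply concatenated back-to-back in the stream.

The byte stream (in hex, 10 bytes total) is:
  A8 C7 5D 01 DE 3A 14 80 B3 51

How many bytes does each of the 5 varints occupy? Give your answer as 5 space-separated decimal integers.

  byte[0]=0xA8 cont=1 payload=0x28=40: acc |= 40<<0 -> acc=40 shift=7
  byte[1]=0xC7 cont=1 payload=0x47=71: acc |= 71<<7 -> acc=9128 shift=14
  byte[2]=0x5D cont=0 payload=0x5D=93: acc |= 93<<14 -> acc=1532840 shift=21 [end]
Varint 1: bytes[0:3] = A8 C7 5D -> value 1532840 (3 byte(s))
  byte[3]=0x01 cont=0 payload=0x01=1: acc |= 1<<0 -> acc=1 shift=7 [end]
Varint 2: bytes[3:4] = 01 -> value 1 (1 byte(s))
  byte[4]=0xDE cont=1 payload=0x5E=94: acc |= 94<<0 -> acc=94 shift=7
  byte[5]=0x3A cont=0 payload=0x3A=58: acc |= 58<<7 -> acc=7518 shift=14 [end]
Varint 3: bytes[4:6] = DE 3A -> value 7518 (2 byte(s))
  byte[6]=0x14 cont=0 payload=0x14=20: acc |= 20<<0 -> acc=20 shift=7 [end]
Varint 4: bytes[6:7] = 14 -> value 20 (1 byte(s))
  byte[7]=0x80 cont=1 payload=0x00=0: acc |= 0<<0 -> acc=0 shift=7
  byte[8]=0xB3 cont=1 payload=0x33=51: acc |= 51<<7 -> acc=6528 shift=14
  byte[9]=0x51 cont=0 payload=0x51=81: acc |= 81<<14 -> acc=1333632 shift=21 [end]
Varint 5: bytes[7:10] = 80 B3 51 -> value 1333632 (3 byte(s))

Answer: 3 1 2 1 3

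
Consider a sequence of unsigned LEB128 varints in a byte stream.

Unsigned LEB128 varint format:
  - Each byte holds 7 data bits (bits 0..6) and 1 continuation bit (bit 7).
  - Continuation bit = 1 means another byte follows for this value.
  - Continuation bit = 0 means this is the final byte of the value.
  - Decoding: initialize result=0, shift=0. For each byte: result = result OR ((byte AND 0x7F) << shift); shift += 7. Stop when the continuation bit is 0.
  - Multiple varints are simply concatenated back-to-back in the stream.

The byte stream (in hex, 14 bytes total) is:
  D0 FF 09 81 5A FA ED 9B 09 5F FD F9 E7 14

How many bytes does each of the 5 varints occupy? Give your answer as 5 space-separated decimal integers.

  byte[0]=0xD0 cont=1 payload=0x50=80: acc |= 80<<0 -> acc=80 shift=7
  byte[1]=0xFF cont=1 payload=0x7F=127: acc |= 127<<7 -> acc=16336 shift=14
  byte[2]=0x09 cont=0 payload=0x09=9: acc |= 9<<14 -> acc=163792 shift=21 [end]
Varint 1: bytes[0:3] = D0 FF 09 -> value 163792 (3 byte(s))
  byte[3]=0x81 cont=1 payload=0x01=1: acc |= 1<<0 -> acc=1 shift=7
  byte[4]=0x5A cont=0 payload=0x5A=90: acc |= 90<<7 -> acc=11521 shift=14 [end]
Varint 2: bytes[3:5] = 81 5A -> value 11521 (2 byte(s))
  byte[5]=0xFA cont=1 payload=0x7A=122: acc |= 122<<0 -> acc=122 shift=7
  byte[6]=0xED cont=1 payload=0x6D=109: acc |= 109<<7 -> acc=14074 shift=14
  byte[7]=0x9B cont=1 payload=0x1B=27: acc |= 27<<14 -> acc=456442 shift=21
  byte[8]=0x09 cont=0 payload=0x09=9: acc |= 9<<21 -> acc=19330810 shift=28 [end]
Varint 3: bytes[5:9] = FA ED 9B 09 -> value 19330810 (4 byte(s))
  byte[9]=0x5F cont=0 payload=0x5F=95: acc |= 95<<0 -> acc=95 shift=7 [end]
Varint 4: bytes[9:10] = 5F -> value 95 (1 byte(s))
  byte[10]=0xFD cont=1 payload=0x7D=125: acc |= 125<<0 -> acc=125 shift=7
  byte[11]=0xF9 cont=1 payload=0x79=121: acc |= 121<<7 -> acc=15613 shift=14
  byte[12]=0xE7 cont=1 payload=0x67=103: acc |= 103<<14 -> acc=1703165 shift=21
  byte[13]=0x14 cont=0 payload=0x14=20: acc |= 20<<21 -> acc=43646205 shift=28 [end]
Varint 5: bytes[10:14] = FD F9 E7 14 -> value 43646205 (4 byte(s))

Answer: 3 2 4 1 4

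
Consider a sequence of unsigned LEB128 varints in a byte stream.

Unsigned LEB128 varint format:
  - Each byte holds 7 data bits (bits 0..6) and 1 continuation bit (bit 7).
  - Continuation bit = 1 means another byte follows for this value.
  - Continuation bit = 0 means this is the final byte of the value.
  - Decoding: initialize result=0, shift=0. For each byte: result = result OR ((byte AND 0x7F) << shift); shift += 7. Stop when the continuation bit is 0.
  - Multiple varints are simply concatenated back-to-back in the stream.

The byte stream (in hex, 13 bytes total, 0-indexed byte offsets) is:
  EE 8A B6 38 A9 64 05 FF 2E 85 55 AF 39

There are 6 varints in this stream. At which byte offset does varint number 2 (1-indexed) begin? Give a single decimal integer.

Answer: 4

Derivation:
  byte[0]=0xEE cont=1 payload=0x6E=110: acc |= 110<<0 -> acc=110 shift=7
  byte[1]=0x8A cont=1 payload=0x0A=10: acc |= 10<<7 -> acc=1390 shift=14
  byte[2]=0xB6 cont=1 payload=0x36=54: acc |= 54<<14 -> acc=886126 shift=21
  byte[3]=0x38 cont=0 payload=0x38=56: acc |= 56<<21 -> acc=118326638 shift=28 [end]
Varint 1: bytes[0:4] = EE 8A B6 38 -> value 118326638 (4 byte(s))
  byte[4]=0xA9 cont=1 payload=0x29=41: acc |= 41<<0 -> acc=41 shift=7
  byte[5]=0x64 cont=0 payload=0x64=100: acc |= 100<<7 -> acc=12841 shift=14 [end]
Varint 2: bytes[4:6] = A9 64 -> value 12841 (2 byte(s))
  byte[6]=0x05 cont=0 payload=0x05=5: acc |= 5<<0 -> acc=5 shift=7 [end]
Varint 3: bytes[6:7] = 05 -> value 5 (1 byte(s))
  byte[7]=0xFF cont=1 payload=0x7F=127: acc |= 127<<0 -> acc=127 shift=7
  byte[8]=0x2E cont=0 payload=0x2E=46: acc |= 46<<7 -> acc=6015 shift=14 [end]
Varint 4: bytes[7:9] = FF 2E -> value 6015 (2 byte(s))
  byte[9]=0x85 cont=1 payload=0x05=5: acc |= 5<<0 -> acc=5 shift=7
  byte[10]=0x55 cont=0 payload=0x55=85: acc |= 85<<7 -> acc=10885 shift=14 [end]
Varint 5: bytes[9:11] = 85 55 -> value 10885 (2 byte(s))
  byte[11]=0xAF cont=1 payload=0x2F=47: acc |= 47<<0 -> acc=47 shift=7
  byte[12]=0x39 cont=0 payload=0x39=57: acc |= 57<<7 -> acc=7343 shift=14 [end]
Varint 6: bytes[11:13] = AF 39 -> value 7343 (2 byte(s))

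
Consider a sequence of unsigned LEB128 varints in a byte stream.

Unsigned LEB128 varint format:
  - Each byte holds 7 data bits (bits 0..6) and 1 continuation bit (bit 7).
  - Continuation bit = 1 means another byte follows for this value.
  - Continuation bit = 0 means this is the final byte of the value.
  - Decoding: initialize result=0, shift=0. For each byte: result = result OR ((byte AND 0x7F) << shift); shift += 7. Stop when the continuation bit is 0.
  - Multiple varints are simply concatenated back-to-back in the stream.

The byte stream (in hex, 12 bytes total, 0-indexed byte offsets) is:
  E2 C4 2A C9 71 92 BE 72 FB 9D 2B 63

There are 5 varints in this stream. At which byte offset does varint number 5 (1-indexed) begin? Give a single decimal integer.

Answer: 11

Derivation:
  byte[0]=0xE2 cont=1 payload=0x62=98: acc |= 98<<0 -> acc=98 shift=7
  byte[1]=0xC4 cont=1 payload=0x44=68: acc |= 68<<7 -> acc=8802 shift=14
  byte[2]=0x2A cont=0 payload=0x2A=42: acc |= 42<<14 -> acc=696930 shift=21 [end]
Varint 1: bytes[0:3] = E2 C4 2A -> value 696930 (3 byte(s))
  byte[3]=0xC9 cont=1 payload=0x49=73: acc |= 73<<0 -> acc=73 shift=7
  byte[4]=0x71 cont=0 payload=0x71=113: acc |= 113<<7 -> acc=14537 shift=14 [end]
Varint 2: bytes[3:5] = C9 71 -> value 14537 (2 byte(s))
  byte[5]=0x92 cont=1 payload=0x12=18: acc |= 18<<0 -> acc=18 shift=7
  byte[6]=0xBE cont=1 payload=0x3E=62: acc |= 62<<7 -> acc=7954 shift=14
  byte[7]=0x72 cont=0 payload=0x72=114: acc |= 114<<14 -> acc=1875730 shift=21 [end]
Varint 3: bytes[5:8] = 92 BE 72 -> value 1875730 (3 byte(s))
  byte[8]=0xFB cont=1 payload=0x7B=123: acc |= 123<<0 -> acc=123 shift=7
  byte[9]=0x9D cont=1 payload=0x1D=29: acc |= 29<<7 -> acc=3835 shift=14
  byte[10]=0x2B cont=0 payload=0x2B=43: acc |= 43<<14 -> acc=708347 shift=21 [end]
Varint 4: bytes[8:11] = FB 9D 2B -> value 708347 (3 byte(s))
  byte[11]=0x63 cont=0 payload=0x63=99: acc |= 99<<0 -> acc=99 shift=7 [end]
Varint 5: bytes[11:12] = 63 -> value 99 (1 byte(s))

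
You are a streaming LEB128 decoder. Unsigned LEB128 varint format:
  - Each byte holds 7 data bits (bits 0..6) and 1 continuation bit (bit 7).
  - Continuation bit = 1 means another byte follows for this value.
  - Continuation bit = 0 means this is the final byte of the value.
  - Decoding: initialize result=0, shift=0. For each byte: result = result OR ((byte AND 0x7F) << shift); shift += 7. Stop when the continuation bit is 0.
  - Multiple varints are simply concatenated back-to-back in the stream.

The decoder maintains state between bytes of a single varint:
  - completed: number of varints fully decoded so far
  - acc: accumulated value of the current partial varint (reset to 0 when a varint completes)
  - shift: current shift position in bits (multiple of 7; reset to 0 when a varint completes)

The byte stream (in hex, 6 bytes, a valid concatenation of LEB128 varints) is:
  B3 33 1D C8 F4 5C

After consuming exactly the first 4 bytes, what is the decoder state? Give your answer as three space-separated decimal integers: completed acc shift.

Answer: 2 72 7

Derivation:
byte[0]=0xB3 cont=1 payload=0x33: acc |= 51<<0 -> completed=0 acc=51 shift=7
byte[1]=0x33 cont=0 payload=0x33: varint #1 complete (value=6579); reset -> completed=1 acc=0 shift=0
byte[2]=0x1D cont=0 payload=0x1D: varint #2 complete (value=29); reset -> completed=2 acc=0 shift=0
byte[3]=0xC8 cont=1 payload=0x48: acc |= 72<<0 -> completed=2 acc=72 shift=7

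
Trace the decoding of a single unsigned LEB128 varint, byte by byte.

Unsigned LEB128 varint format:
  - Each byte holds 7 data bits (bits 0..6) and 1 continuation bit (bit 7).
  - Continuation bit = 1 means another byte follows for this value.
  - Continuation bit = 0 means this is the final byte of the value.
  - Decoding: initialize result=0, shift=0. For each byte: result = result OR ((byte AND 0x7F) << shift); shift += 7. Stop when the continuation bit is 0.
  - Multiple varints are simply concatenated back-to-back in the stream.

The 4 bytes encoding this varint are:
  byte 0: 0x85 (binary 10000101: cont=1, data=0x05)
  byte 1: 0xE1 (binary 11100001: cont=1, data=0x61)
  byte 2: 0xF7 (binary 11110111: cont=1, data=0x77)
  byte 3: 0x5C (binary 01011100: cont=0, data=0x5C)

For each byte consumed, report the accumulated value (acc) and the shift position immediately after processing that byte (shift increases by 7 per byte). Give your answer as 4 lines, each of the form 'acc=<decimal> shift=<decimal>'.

byte 0=0x85: payload=0x05=5, contrib = 5<<0 = 5; acc -> 5, shift -> 7
byte 1=0xE1: payload=0x61=97, contrib = 97<<7 = 12416; acc -> 12421, shift -> 14
byte 2=0xF7: payload=0x77=119, contrib = 119<<14 = 1949696; acc -> 1962117, shift -> 21
byte 3=0x5C: payload=0x5C=92, contrib = 92<<21 = 192937984; acc -> 194900101, shift -> 28

Answer: acc=5 shift=7
acc=12421 shift=14
acc=1962117 shift=21
acc=194900101 shift=28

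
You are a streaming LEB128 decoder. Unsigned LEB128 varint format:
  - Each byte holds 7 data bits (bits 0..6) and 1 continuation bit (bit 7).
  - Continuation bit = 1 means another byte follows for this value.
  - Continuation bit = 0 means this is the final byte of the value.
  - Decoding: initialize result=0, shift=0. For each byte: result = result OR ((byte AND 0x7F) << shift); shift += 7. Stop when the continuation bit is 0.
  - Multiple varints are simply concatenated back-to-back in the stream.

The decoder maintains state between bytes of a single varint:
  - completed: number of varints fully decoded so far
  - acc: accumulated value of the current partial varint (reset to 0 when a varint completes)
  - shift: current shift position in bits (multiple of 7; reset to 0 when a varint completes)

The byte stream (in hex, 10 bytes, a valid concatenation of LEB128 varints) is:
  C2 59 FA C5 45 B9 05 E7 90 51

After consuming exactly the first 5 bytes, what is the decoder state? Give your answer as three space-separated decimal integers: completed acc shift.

byte[0]=0xC2 cont=1 payload=0x42: acc |= 66<<0 -> completed=0 acc=66 shift=7
byte[1]=0x59 cont=0 payload=0x59: varint #1 complete (value=11458); reset -> completed=1 acc=0 shift=0
byte[2]=0xFA cont=1 payload=0x7A: acc |= 122<<0 -> completed=1 acc=122 shift=7
byte[3]=0xC5 cont=1 payload=0x45: acc |= 69<<7 -> completed=1 acc=8954 shift=14
byte[4]=0x45 cont=0 payload=0x45: varint #2 complete (value=1139450); reset -> completed=2 acc=0 shift=0

Answer: 2 0 0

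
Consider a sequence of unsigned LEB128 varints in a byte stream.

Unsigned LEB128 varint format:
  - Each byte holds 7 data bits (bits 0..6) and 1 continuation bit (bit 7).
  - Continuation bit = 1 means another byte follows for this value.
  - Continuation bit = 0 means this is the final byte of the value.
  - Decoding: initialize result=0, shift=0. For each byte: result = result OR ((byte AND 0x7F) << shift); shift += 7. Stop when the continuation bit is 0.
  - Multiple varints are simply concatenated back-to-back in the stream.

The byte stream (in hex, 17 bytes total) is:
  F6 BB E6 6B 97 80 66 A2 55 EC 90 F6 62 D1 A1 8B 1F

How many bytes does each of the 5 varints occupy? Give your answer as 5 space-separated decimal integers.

  byte[0]=0xF6 cont=1 payload=0x76=118: acc |= 118<<0 -> acc=118 shift=7
  byte[1]=0xBB cont=1 payload=0x3B=59: acc |= 59<<7 -> acc=7670 shift=14
  byte[2]=0xE6 cont=1 payload=0x66=102: acc |= 102<<14 -> acc=1678838 shift=21
  byte[3]=0x6B cont=0 payload=0x6B=107: acc |= 107<<21 -> acc=226074102 shift=28 [end]
Varint 1: bytes[0:4] = F6 BB E6 6B -> value 226074102 (4 byte(s))
  byte[4]=0x97 cont=1 payload=0x17=23: acc |= 23<<0 -> acc=23 shift=7
  byte[5]=0x80 cont=1 payload=0x00=0: acc |= 0<<7 -> acc=23 shift=14
  byte[6]=0x66 cont=0 payload=0x66=102: acc |= 102<<14 -> acc=1671191 shift=21 [end]
Varint 2: bytes[4:7] = 97 80 66 -> value 1671191 (3 byte(s))
  byte[7]=0xA2 cont=1 payload=0x22=34: acc |= 34<<0 -> acc=34 shift=7
  byte[8]=0x55 cont=0 payload=0x55=85: acc |= 85<<7 -> acc=10914 shift=14 [end]
Varint 3: bytes[7:9] = A2 55 -> value 10914 (2 byte(s))
  byte[9]=0xEC cont=1 payload=0x6C=108: acc |= 108<<0 -> acc=108 shift=7
  byte[10]=0x90 cont=1 payload=0x10=16: acc |= 16<<7 -> acc=2156 shift=14
  byte[11]=0xF6 cont=1 payload=0x76=118: acc |= 118<<14 -> acc=1935468 shift=21
  byte[12]=0x62 cont=0 payload=0x62=98: acc |= 98<<21 -> acc=207456364 shift=28 [end]
Varint 4: bytes[9:13] = EC 90 F6 62 -> value 207456364 (4 byte(s))
  byte[13]=0xD1 cont=1 payload=0x51=81: acc |= 81<<0 -> acc=81 shift=7
  byte[14]=0xA1 cont=1 payload=0x21=33: acc |= 33<<7 -> acc=4305 shift=14
  byte[15]=0x8B cont=1 payload=0x0B=11: acc |= 11<<14 -> acc=184529 shift=21
  byte[16]=0x1F cont=0 payload=0x1F=31: acc |= 31<<21 -> acc=65196241 shift=28 [end]
Varint 5: bytes[13:17] = D1 A1 8B 1F -> value 65196241 (4 byte(s))

Answer: 4 3 2 4 4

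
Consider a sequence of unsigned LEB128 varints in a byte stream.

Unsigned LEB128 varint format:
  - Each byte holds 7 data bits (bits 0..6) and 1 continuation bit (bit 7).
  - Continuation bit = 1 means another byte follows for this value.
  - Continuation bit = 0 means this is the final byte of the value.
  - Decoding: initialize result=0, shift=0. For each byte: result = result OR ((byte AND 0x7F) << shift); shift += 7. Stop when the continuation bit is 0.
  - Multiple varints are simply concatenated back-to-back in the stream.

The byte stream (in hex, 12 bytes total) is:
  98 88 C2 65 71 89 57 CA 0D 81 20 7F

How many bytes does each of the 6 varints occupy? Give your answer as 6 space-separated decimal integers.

Answer: 4 1 2 2 2 1

Derivation:
  byte[0]=0x98 cont=1 payload=0x18=24: acc |= 24<<0 -> acc=24 shift=7
  byte[1]=0x88 cont=1 payload=0x08=8: acc |= 8<<7 -> acc=1048 shift=14
  byte[2]=0xC2 cont=1 payload=0x42=66: acc |= 66<<14 -> acc=1082392 shift=21
  byte[3]=0x65 cont=0 payload=0x65=101: acc |= 101<<21 -> acc=212894744 shift=28 [end]
Varint 1: bytes[0:4] = 98 88 C2 65 -> value 212894744 (4 byte(s))
  byte[4]=0x71 cont=0 payload=0x71=113: acc |= 113<<0 -> acc=113 shift=7 [end]
Varint 2: bytes[4:5] = 71 -> value 113 (1 byte(s))
  byte[5]=0x89 cont=1 payload=0x09=9: acc |= 9<<0 -> acc=9 shift=7
  byte[6]=0x57 cont=0 payload=0x57=87: acc |= 87<<7 -> acc=11145 shift=14 [end]
Varint 3: bytes[5:7] = 89 57 -> value 11145 (2 byte(s))
  byte[7]=0xCA cont=1 payload=0x4A=74: acc |= 74<<0 -> acc=74 shift=7
  byte[8]=0x0D cont=0 payload=0x0D=13: acc |= 13<<7 -> acc=1738 shift=14 [end]
Varint 4: bytes[7:9] = CA 0D -> value 1738 (2 byte(s))
  byte[9]=0x81 cont=1 payload=0x01=1: acc |= 1<<0 -> acc=1 shift=7
  byte[10]=0x20 cont=0 payload=0x20=32: acc |= 32<<7 -> acc=4097 shift=14 [end]
Varint 5: bytes[9:11] = 81 20 -> value 4097 (2 byte(s))
  byte[11]=0x7F cont=0 payload=0x7F=127: acc |= 127<<0 -> acc=127 shift=7 [end]
Varint 6: bytes[11:12] = 7F -> value 127 (1 byte(s))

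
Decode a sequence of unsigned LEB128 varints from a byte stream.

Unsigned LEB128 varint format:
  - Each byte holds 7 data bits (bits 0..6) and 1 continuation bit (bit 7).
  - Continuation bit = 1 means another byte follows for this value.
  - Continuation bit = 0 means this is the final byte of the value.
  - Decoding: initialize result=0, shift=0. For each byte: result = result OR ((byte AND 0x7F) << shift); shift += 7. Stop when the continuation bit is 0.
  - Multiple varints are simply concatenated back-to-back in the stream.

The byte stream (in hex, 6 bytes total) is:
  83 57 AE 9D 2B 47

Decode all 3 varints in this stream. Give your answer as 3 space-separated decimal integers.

  byte[0]=0x83 cont=1 payload=0x03=3: acc |= 3<<0 -> acc=3 shift=7
  byte[1]=0x57 cont=0 payload=0x57=87: acc |= 87<<7 -> acc=11139 shift=14 [end]
Varint 1: bytes[0:2] = 83 57 -> value 11139 (2 byte(s))
  byte[2]=0xAE cont=1 payload=0x2E=46: acc |= 46<<0 -> acc=46 shift=7
  byte[3]=0x9D cont=1 payload=0x1D=29: acc |= 29<<7 -> acc=3758 shift=14
  byte[4]=0x2B cont=0 payload=0x2B=43: acc |= 43<<14 -> acc=708270 shift=21 [end]
Varint 2: bytes[2:5] = AE 9D 2B -> value 708270 (3 byte(s))
  byte[5]=0x47 cont=0 payload=0x47=71: acc |= 71<<0 -> acc=71 shift=7 [end]
Varint 3: bytes[5:6] = 47 -> value 71 (1 byte(s))

Answer: 11139 708270 71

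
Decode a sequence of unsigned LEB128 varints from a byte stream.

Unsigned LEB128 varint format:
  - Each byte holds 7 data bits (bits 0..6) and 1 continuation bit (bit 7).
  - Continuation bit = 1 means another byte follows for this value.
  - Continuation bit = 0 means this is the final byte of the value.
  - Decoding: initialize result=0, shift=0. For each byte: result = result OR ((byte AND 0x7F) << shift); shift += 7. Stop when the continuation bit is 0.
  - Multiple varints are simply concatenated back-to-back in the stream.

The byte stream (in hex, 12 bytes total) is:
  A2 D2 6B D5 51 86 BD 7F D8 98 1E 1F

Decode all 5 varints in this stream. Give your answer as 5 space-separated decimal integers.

  byte[0]=0xA2 cont=1 payload=0x22=34: acc |= 34<<0 -> acc=34 shift=7
  byte[1]=0xD2 cont=1 payload=0x52=82: acc |= 82<<7 -> acc=10530 shift=14
  byte[2]=0x6B cont=0 payload=0x6B=107: acc |= 107<<14 -> acc=1763618 shift=21 [end]
Varint 1: bytes[0:3] = A2 D2 6B -> value 1763618 (3 byte(s))
  byte[3]=0xD5 cont=1 payload=0x55=85: acc |= 85<<0 -> acc=85 shift=7
  byte[4]=0x51 cont=0 payload=0x51=81: acc |= 81<<7 -> acc=10453 shift=14 [end]
Varint 2: bytes[3:5] = D5 51 -> value 10453 (2 byte(s))
  byte[5]=0x86 cont=1 payload=0x06=6: acc |= 6<<0 -> acc=6 shift=7
  byte[6]=0xBD cont=1 payload=0x3D=61: acc |= 61<<7 -> acc=7814 shift=14
  byte[7]=0x7F cont=0 payload=0x7F=127: acc |= 127<<14 -> acc=2088582 shift=21 [end]
Varint 3: bytes[5:8] = 86 BD 7F -> value 2088582 (3 byte(s))
  byte[8]=0xD8 cont=1 payload=0x58=88: acc |= 88<<0 -> acc=88 shift=7
  byte[9]=0x98 cont=1 payload=0x18=24: acc |= 24<<7 -> acc=3160 shift=14
  byte[10]=0x1E cont=0 payload=0x1E=30: acc |= 30<<14 -> acc=494680 shift=21 [end]
Varint 4: bytes[8:11] = D8 98 1E -> value 494680 (3 byte(s))
  byte[11]=0x1F cont=0 payload=0x1F=31: acc |= 31<<0 -> acc=31 shift=7 [end]
Varint 5: bytes[11:12] = 1F -> value 31 (1 byte(s))

Answer: 1763618 10453 2088582 494680 31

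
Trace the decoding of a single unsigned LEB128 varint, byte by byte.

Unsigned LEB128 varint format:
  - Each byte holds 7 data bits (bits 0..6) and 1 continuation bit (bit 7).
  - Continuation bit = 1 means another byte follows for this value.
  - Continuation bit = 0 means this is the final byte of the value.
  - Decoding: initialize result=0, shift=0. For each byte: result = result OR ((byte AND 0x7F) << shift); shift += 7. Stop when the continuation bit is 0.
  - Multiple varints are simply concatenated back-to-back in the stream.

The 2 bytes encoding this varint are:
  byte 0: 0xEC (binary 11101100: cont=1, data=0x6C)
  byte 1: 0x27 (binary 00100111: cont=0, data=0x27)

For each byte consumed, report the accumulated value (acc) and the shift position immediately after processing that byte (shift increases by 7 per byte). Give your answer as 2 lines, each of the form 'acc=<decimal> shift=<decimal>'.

byte 0=0xEC: payload=0x6C=108, contrib = 108<<0 = 108; acc -> 108, shift -> 7
byte 1=0x27: payload=0x27=39, contrib = 39<<7 = 4992; acc -> 5100, shift -> 14

Answer: acc=108 shift=7
acc=5100 shift=14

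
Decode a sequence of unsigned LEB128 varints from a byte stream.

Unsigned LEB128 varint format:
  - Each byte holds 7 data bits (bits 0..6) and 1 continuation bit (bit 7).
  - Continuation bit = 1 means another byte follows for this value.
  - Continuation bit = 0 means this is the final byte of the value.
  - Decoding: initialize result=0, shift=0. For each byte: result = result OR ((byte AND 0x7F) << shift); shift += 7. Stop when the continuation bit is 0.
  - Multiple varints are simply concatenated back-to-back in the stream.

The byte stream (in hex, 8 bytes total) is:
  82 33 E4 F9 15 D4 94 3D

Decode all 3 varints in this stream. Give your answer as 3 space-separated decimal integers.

  byte[0]=0x82 cont=1 payload=0x02=2: acc |= 2<<0 -> acc=2 shift=7
  byte[1]=0x33 cont=0 payload=0x33=51: acc |= 51<<7 -> acc=6530 shift=14 [end]
Varint 1: bytes[0:2] = 82 33 -> value 6530 (2 byte(s))
  byte[2]=0xE4 cont=1 payload=0x64=100: acc |= 100<<0 -> acc=100 shift=7
  byte[3]=0xF9 cont=1 payload=0x79=121: acc |= 121<<7 -> acc=15588 shift=14
  byte[4]=0x15 cont=0 payload=0x15=21: acc |= 21<<14 -> acc=359652 shift=21 [end]
Varint 2: bytes[2:5] = E4 F9 15 -> value 359652 (3 byte(s))
  byte[5]=0xD4 cont=1 payload=0x54=84: acc |= 84<<0 -> acc=84 shift=7
  byte[6]=0x94 cont=1 payload=0x14=20: acc |= 20<<7 -> acc=2644 shift=14
  byte[7]=0x3D cont=0 payload=0x3D=61: acc |= 61<<14 -> acc=1002068 shift=21 [end]
Varint 3: bytes[5:8] = D4 94 3D -> value 1002068 (3 byte(s))

Answer: 6530 359652 1002068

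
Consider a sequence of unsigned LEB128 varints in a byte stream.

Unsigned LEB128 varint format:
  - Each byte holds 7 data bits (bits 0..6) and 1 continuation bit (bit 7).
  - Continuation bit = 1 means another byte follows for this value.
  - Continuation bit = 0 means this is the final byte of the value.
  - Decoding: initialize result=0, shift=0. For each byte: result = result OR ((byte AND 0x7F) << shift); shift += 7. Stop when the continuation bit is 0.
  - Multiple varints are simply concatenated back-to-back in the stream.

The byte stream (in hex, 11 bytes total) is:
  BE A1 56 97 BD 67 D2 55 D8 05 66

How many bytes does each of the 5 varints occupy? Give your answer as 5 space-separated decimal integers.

  byte[0]=0xBE cont=1 payload=0x3E=62: acc |= 62<<0 -> acc=62 shift=7
  byte[1]=0xA1 cont=1 payload=0x21=33: acc |= 33<<7 -> acc=4286 shift=14
  byte[2]=0x56 cont=0 payload=0x56=86: acc |= 86<<14 -> acc=1413310 shift=21 [end]
Varint 1: bytes[0:3] = BE A1 56 -> value 1413310 (3 byte(s))
  byte[3]=0x97 cont=1 payload=0x17=23: acc |= 23<<0 -> acc=23 shift=7
  byte[4]=0xBD cont=1 payload=0x3D=61: acc |= 61<<7 -> acc=7831 shift=14
  byte[5]=0x67 cont=0 payload=0x67=103: acc |= 103<<14 -> acc=1695383 shift=21 [end]
Varint 2: bytes[3:6] = 97 BD 67 -> value 1695383 (3 byte(s))
  byte[6]=0xD2 cont=1 payload=0x52=82: acc |= 82<<0 -> acc=82 shift=7
  byte[7]=0x55 cont=0 payload=0x55=85: acc |= 85<<7 -> acc=10962 shift=14 [end]
Varint 3: bytes[6:8] = D2 55 -> value 10962 (2 byte(s))
  byte[8]=0xD8 cont=1 payload=0x58=88: acc |= 88<<0 -> acc=88 shift=7
  byte[9]=0x05 cont=0 payload=0x05=5: acc |= 5<<7 -> acc=728 shift=14 [end]
Varint 4: bytes[8:10] = D8 05 -> value 728 (2 byte(s))
  byte[10]=0x66 cont=0 payload=0x66=102: acc |= 102<<0 -> acc=102 shift=7 [end]
Varint 5: bytes[10:11] = 66 -> value 102 (1 byte(s))

Answer: 3 3 2 2 1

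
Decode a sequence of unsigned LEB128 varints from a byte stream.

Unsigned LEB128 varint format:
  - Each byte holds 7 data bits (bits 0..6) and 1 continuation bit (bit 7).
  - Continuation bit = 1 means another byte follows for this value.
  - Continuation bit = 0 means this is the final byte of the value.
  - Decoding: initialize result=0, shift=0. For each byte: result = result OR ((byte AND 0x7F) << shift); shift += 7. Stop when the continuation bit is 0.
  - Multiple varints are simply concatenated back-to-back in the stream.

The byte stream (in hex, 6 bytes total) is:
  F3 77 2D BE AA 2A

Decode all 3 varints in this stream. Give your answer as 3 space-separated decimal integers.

Answer: 15347 45 693566

Derivation:
  byte[0]=0xF3 cont=1 payload=0x73=115: acc |= 115<<0 -> acc=115 shift=7
  byte[1]=0x77 cont=0 payload=0x77=119: acc |= 119<<7 -> acc=15347 shift=14 [end]
Varint 1: bytes[0:2] = F3 77 -> value 15347 (2 byte(s))
  byte[2]=0x2D cont=0 payload=0x2D=45: acc |= 45<<0 -> acc=45 shift=7 [end]
Varint 2: bytes[2:3] = 2D -> value 45 (1 byte(s))
  byte[3]=0xBE cont=1 payload=0x3E=62: acc |= 62<<0 -> acc=62 shift=7
  byte[4]=0xAA cont=1 payload=0x2A=42: acc |= 42<<7 -> acc=5438 shift=14
  byte[5]=0x2A cont=0 payload=0x2A=42: acc |= 42<<14 -> acc=693566 shift=21 [end]
Varint 3: bytes[3:6] = BE AA 2A -> value 693566 (3 byte(s))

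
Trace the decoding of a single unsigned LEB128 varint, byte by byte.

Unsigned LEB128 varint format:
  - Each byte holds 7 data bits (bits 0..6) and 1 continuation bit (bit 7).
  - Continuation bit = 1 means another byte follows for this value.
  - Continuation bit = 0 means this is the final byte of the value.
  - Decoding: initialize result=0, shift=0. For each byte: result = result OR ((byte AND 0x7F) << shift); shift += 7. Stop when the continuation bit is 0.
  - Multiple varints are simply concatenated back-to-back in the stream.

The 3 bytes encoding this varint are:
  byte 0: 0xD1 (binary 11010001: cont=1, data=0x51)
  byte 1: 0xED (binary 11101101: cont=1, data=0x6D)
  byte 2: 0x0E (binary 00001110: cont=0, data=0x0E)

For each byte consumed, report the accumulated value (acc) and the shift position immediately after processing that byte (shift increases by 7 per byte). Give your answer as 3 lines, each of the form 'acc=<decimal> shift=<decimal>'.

Answer: acc=81 shift=7
acc=14033 shift=14
acc=243409 shift=21

Derivation:
byte 0=0xD1: payload=0x51=81, contrib = 81<<0 = 81; acc -> 81, shift -> 7
byte 1=0xED: payload=0x6D=109, contrib = 109<<7 = 13952; acc -> 14033, shift -> 14
byte 2=0x0E: payload=0x0E=14, contrib = 14<<14 = 229376; acc -> 243409, shift -> 21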